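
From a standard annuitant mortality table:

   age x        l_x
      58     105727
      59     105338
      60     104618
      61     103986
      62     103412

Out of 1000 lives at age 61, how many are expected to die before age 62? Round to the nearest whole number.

The relevant probability is 1 − 103412/103986 = 0.005520.
Expected number = 1000 × 0.005520 = 6.

6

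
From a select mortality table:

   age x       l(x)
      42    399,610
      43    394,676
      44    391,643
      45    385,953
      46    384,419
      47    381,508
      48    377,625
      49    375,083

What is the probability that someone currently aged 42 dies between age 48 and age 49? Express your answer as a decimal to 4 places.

0.0064

This is the probability of reaching 48 but not 49, conditional on being alive at 42: (l(48) − l(49)) / l(42).
= (377,625 − 375,083) / 399,610 = 2,542 / 399,610 = 0.006361.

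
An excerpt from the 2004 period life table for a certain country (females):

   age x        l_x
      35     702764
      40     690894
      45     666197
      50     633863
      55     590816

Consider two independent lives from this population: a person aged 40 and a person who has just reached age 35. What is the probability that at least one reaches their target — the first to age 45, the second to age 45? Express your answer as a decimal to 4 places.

0.9981

p₁ = l_45/l_40 = 666197/690894 = 0.964254; p₂ = l_45/l_35 = 666197/702764 = 0.947967.
P(at least one) = 1 − (1−p₁)(1−p₂) = 1 − 0.035746 × 0.052033 = 0.998140.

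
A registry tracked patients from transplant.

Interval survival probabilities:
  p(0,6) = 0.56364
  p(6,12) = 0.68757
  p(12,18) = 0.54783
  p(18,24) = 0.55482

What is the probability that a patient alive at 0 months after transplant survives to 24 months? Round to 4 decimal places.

0.1178

Chaining the interval survival probabilities: 0.56364 × 0.68757 × 0.54783 × 0.55482.
= 0.117792.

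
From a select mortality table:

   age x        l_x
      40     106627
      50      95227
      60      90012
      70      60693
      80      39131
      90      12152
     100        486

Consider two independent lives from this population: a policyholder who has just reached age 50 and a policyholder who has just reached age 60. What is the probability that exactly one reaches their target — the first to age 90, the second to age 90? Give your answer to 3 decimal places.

0.228

p₁ = l_90/l_50 = 12152/95227 = 0.127611; p₂ = l_90/l_60 = 12152/90012 = 0.135004.
P(exactly one) = p₁(1−p₂) + (1−p₁)p₂ = 0.110383 + 0.117776 = 0.228159.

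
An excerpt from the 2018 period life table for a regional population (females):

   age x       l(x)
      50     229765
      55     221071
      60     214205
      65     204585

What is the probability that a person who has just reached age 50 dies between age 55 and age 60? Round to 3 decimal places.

This is the probability of reaching 55 but not 60, conditional on being alive at 50: (l(55) − l(60)) / l(50).
= (221071 − 214205) / 229765 = 6866 / 229765 = 0.029883.

0.030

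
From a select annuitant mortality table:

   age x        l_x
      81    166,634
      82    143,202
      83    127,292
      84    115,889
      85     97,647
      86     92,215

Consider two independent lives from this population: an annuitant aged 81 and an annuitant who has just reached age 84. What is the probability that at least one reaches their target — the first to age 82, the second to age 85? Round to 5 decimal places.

0.97787

p₁ = l_82/l_81 = 143,202/166,634 = 0.859380; p₂ = l_85/l_84 = 97,647/115,889 = 0.842591.
P(at least one) = 1 − (1−p₁)(1−p₂) = 1 − 0.140620 × 0.157409 = 0.977865.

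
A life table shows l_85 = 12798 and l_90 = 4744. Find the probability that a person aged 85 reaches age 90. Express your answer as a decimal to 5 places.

We want 5p85 = l_90/l_85.
The conditional survival probability is l_90/l_85 = 4744/12798 = 0.370683.

0.37068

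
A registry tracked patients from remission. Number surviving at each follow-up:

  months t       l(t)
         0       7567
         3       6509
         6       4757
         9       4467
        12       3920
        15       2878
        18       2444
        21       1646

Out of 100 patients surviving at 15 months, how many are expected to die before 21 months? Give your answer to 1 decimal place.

42.8

The relevant probability is 1 − 1646/2878 = 0.428075.
Expected number = 100 × 0.428075 = 42.8.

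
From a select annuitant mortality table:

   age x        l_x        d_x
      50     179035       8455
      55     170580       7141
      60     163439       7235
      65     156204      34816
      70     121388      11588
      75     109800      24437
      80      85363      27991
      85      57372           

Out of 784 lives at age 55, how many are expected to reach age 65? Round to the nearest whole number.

The relevant probability is 156204/170580 = 0.915723.
Expected number = 784 × 0.915723 = 718.

718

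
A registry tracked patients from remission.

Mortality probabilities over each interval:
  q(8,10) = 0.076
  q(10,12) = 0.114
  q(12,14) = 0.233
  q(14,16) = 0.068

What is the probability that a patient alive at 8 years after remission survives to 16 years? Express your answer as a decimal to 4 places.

0.5852

The overall survival probability is (1 − 0.076) × (1 − 0.114) × (1 − 0.233) × (1 − 0.068).
= 0.924 × 0.886 × 0.767 × 0.932 = 0.585217.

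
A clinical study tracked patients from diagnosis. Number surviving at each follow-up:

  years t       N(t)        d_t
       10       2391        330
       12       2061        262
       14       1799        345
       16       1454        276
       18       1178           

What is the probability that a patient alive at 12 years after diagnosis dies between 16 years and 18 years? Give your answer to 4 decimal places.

0.1339

This is the probability of reaching 16 but not 18, conditional on being alive at 12: (N(16) − N(18)) / N(12).
= (1454 − 1178) / 2061 = 276 / 2061 = 0.133916.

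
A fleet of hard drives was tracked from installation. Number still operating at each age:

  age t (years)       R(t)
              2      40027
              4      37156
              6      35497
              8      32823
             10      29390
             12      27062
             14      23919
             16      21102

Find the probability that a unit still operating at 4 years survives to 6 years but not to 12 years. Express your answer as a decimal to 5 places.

This is the probability of reaching 6 but not 12, conditional on being operational at 4: (R(6) − R(12)) / R(4).
= (35497 − 27062) / 37156 = 8435 / 37156 = 0.227016.

0.22702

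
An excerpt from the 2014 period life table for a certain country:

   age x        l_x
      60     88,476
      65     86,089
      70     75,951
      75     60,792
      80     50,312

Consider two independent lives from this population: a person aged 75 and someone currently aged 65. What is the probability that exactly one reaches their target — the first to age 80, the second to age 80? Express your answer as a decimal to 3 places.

0.445

p₁ = l_80/l_75 = 50,312/60,792 = 0.827609; p₂ = l_80/l_65 = 50,312/86,089 = 0.584418.
P(exactly one) = p₁(1−p₂) + (1−p₁)p₂ = 0.343939 + 0.100748 = 0.444688.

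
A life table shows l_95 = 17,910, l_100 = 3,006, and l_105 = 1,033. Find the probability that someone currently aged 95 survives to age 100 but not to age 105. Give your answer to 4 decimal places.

We want 5|5q95 = (l_100 − l_105)/l_95.
This is the probability of reaching 100 but not 105, conditional on being alive at 95: (l_100 − l_105) / l_95.
= (3,006 − 1,033) / 17,910 = 1,973 / 17,910 = 0.110162.

0.1102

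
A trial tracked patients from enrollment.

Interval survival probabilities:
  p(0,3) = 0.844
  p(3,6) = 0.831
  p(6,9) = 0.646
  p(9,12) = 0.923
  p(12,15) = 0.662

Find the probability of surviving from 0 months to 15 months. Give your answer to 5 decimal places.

0.27684

The overall survival probability is 0.844 × 0.831 × 0.646 × 0.923 × 0.662.
= 0.276844.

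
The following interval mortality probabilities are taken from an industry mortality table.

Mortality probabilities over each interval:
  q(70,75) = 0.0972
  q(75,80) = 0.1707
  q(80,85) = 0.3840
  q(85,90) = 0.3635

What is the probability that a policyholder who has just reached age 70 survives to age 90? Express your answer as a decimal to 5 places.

P(survive 70→90) = (1 − 0.0972) × (1 − 0.1707) × (1 − 0.3840) × (1 − 0.3635).
= 0.9028 × 0.8293 × 0.6160 × 0.6365 = 0.293550.

0.29355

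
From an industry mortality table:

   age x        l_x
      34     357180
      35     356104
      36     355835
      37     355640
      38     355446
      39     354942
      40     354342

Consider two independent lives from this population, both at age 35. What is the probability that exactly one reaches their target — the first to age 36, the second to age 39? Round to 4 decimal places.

p₁ = l_36/l_35 = 355835/356104 = 0.999245; p₂ = l_39/l_35 = 354942/356104 = 0.996737.
P(exactly one) = p₁(1−p₂) + (1−p₁)p₂ = 0.003261 + 0.000753 = 0.004013.

0.0040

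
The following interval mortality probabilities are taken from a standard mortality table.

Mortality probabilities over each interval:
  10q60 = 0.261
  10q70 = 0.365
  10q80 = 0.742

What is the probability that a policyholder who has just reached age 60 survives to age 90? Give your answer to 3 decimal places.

Chaining the interval survival probabilities: (1 − 0.261) × (1 − 0.365) × (1 − 0.742).
= 0.739 × 0.635 × 0.258 = 0.121070.

0.121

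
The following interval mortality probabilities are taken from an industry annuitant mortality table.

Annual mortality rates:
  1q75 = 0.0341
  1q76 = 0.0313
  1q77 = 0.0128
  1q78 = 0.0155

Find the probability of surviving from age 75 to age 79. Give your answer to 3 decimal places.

4p75 = (1 − 0.0341) × (1 − 0.0313) × (1 − 0.0128) × (1 − 0.0155).
= 0.9659 × 0.9687 × 0.9872 × 0.9845 = 0.909374.

0.909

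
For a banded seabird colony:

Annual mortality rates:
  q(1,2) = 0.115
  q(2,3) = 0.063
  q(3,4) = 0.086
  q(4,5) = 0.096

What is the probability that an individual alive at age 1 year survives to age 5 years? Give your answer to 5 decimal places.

0.68517

The overall survival probability is (1 − 0.115) × (1 − 0.063) × (1 − 0.086) × (1 − 0.096).
= 0.885 × 0.937 × 0.914 × 0.904 = 0.685169.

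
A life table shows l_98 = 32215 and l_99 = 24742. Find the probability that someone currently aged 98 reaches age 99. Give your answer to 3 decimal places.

The conditional survival probability is l_99/l_98 = 24742/32215 = 0.768027.

0.768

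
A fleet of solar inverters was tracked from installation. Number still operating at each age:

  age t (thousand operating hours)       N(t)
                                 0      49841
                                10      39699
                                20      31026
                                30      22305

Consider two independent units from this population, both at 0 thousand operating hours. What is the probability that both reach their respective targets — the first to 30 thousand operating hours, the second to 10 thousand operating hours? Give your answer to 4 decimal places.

p₁ = N(30)/N(0) = 22305/49841 = 0.447523; p₂ = N(10)/N(0) = 39699/49841 = 0.796513.
P(both) = p₁ × p₂ = 0.447523 × 0.796513 = 0.356458.

0.3565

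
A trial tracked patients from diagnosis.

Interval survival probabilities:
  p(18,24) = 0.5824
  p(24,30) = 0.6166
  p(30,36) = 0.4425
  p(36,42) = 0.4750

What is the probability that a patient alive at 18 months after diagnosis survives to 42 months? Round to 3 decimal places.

Survival from 18 to 42 is the product of surviving each interval: 0.5824 × 0.6166 × 0.4425 × 0.4750.
= 0.075480.

0.075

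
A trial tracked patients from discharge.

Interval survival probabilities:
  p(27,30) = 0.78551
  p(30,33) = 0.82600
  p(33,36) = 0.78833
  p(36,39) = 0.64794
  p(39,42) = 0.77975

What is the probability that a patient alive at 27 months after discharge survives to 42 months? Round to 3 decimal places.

0.258

Survival from 27 to 42 is the product of surviving each interval: 0.78551 × 0.82600 × 0.78833 × 0.64794 × 0.77975.
= 0.258422.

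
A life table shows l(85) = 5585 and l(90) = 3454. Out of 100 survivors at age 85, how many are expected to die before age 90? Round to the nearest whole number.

The relevant probability is 1 − 3454/5585 = 0.381558.
Expected number = 100 × 0.381558 = 38.

38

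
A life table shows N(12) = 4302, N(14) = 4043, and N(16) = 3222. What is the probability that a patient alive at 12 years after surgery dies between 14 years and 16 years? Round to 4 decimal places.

0.1908

This is the probability of reaching 14 but not 16, conditional on being alive at 12: (N(14) − N(16)) / N(12).
= (4043 − 3222) / 4302 = 821 / 4302 = 0.190841.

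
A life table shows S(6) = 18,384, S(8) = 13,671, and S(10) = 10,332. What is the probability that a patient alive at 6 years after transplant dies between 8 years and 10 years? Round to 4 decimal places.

This is the probability of reaching 8 but not 10, conditional on being alive at 6: (S(8) − S(10)) / S(6).
= (13,671 − 10,332) / 18,384 = 3,339 / 18,384 = 0.181625.

0.1816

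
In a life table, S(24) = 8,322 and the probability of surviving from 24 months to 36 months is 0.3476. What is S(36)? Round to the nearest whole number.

2893

S(36) = S(24) × p = 8,322 × 0.3476 = 2893.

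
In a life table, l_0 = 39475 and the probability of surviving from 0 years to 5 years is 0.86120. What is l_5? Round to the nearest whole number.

33996

l_5 = l_0 × p = 39475 × 0.86120 = 33996.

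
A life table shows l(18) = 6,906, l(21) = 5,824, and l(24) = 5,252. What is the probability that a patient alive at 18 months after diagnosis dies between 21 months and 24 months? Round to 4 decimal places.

This is the probability of reaching 21 but not 24, conditional on being alive at 18: (l(21) − l(24)) / l(18).
= (5,824 − 5,252) / 6,906 = 572 / 6,906 = 0.082827.

0.0828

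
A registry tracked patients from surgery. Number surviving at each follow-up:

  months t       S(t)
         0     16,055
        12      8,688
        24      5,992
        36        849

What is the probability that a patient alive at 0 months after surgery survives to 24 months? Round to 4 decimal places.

0.3732

The conditional survival probability is S(24)/S(0) = 5,992/16,055 = 0.373217.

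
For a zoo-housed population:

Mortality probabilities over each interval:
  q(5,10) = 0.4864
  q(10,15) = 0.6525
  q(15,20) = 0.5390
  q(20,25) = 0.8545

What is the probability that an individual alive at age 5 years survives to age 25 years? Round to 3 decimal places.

0.012

P(survive 5→25) = (1 − 0.4864) × (1 − 0.6525) × (1 − 0.5390) × (1 − 0.8545).
= 0.5136 × 0.3475 × 0.4610 × 0.1455 = 0.011971.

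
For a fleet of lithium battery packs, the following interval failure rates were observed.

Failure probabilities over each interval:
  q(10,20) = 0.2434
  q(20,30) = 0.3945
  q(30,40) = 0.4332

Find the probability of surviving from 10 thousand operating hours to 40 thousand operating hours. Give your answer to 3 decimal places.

Chaining the interval survival probabilities: (1 − 0.2434) × (1 − 0.3945) × (1 − 0.4332).
= 0.7566 × 0.6055 × 0.5668 = 0.259663.

0.260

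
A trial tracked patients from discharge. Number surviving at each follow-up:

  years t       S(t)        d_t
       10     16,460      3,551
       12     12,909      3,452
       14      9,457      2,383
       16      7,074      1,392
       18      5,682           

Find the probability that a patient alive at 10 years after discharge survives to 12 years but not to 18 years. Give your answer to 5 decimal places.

0.43906

This is the probability of reaching 12 but not 18, conditional on being alive at 10: (S(12) − S(18)) / S(10).
= (12,909 − 5,682) / 16,460 = 7,227 / 16,460 = 0.439064.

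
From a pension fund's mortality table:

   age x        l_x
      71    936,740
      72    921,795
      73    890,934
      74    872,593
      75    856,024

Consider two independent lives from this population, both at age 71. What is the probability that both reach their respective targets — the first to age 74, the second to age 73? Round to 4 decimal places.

0.8860

p₁ = l_74/l_71 = 872,593/936,740 = 0.931521; p₂ = l_73/l_71 = 890,934/936,740 = 0.951101.
P(both) = p₁ × p₂ = 0.931521 × 0.951101 = 0.885971.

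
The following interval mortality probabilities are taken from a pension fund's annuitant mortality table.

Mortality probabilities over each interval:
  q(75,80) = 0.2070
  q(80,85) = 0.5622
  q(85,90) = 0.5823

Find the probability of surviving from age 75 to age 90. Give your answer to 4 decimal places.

P(survive 75→90) = (1 − 0.2070) × (1 − 0.5622) × (1 − 0.5823).
= 0.7930 × 0.4378 × 0.4177 = 0.145015.

0.1450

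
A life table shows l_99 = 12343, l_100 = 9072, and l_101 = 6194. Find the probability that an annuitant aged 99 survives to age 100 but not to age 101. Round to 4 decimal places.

We want 1|1q99 = (l_100 − l_101)/l_99.
This is the probability of reaching 100 but not 101, conditional on being alive at 99: (l_100 − l_101) / l_99.
= (9072 − 6194) / 12343 = 2878 / 12343 = 0.233169.

0.2332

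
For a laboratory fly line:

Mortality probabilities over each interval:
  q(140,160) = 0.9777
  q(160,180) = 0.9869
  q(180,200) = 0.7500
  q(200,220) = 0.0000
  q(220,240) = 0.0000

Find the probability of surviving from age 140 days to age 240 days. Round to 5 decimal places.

Survival from 140 to 240 is the product of surviving each interval: (1 − 0.9777) × (1 − 0.9869) × (1 − 0.7500) × (1 − 0.0000) × (1 − 0.0000).
= 0.0223 × 0.0131 × 0.2500 × 1.0000 × 1.0000 = 0.000073.

0.00007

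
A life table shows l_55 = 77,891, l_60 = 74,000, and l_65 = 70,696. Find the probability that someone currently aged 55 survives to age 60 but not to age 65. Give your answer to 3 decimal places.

We want 5|5q55 = (l_60 − l_65)/l_55.
This is the probability of reaching 60 but not 65, conditional on being alive at 55: (l_60 − l_65) / l_55.
= (74,000 − 70,696) / 77,891 = 3,304 / 77,891 = 0.042418.

0.042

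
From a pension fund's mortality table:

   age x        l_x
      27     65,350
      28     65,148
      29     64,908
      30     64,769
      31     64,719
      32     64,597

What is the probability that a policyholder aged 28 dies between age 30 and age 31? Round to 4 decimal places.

This is the probability of reaching 30 but not 31, conditional on being alive at 28: (l_30 − l_31) / l_28.
= (64,769 − 64,719) / 65,148 = 50 / 65,148 = 0.000767.

0.0008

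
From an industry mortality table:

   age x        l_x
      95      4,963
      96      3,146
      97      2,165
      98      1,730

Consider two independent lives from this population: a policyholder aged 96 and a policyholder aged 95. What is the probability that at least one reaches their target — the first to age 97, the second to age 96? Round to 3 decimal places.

p₁ = l_97/l_96 = 2,165/3,146 = 0.688175; p₂ = l_96/l_95 = 3,146/4,963 = 0.633891.
P(at least one) = 1 − (1−p₁)(1−p₂) = 1 − 0.311825 × 0.366109 = 0.885838.

0.886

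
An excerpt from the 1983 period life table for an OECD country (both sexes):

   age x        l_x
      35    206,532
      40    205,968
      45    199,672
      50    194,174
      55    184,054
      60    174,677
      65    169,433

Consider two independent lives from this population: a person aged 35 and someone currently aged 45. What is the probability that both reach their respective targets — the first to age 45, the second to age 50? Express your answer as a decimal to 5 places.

0.94016

p₁ = l_45/l_35 = 199,672/206,532 = 0.966785; p₂ = l_50/l_45 = 194,174/199,672 = 0.972465.
P(both) = p₁ × p₂ = 0.966785 × 0.972465 = 0.940165.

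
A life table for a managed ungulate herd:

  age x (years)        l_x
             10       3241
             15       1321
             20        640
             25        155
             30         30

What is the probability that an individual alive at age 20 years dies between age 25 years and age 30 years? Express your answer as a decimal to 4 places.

This is the probability of reaching 25 but not 30, conditional on being alive at 20: (l_25 − l_30) / l_20.
= (155 − 30) / 640 = 125 / 640 = 0.195313.

0.1953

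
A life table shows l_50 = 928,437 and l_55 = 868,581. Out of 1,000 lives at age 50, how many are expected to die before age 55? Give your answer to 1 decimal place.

64.5

The relevant probability is 1 − 868,581/928,437 = 0.064470.
Expected number = 1,000 × 0.064470 = 64.5.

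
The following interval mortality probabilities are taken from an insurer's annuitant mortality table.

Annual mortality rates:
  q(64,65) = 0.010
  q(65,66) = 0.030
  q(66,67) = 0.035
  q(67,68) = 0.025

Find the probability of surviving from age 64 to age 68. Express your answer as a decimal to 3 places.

Survival from 64 to 68 is the product of surviving each interval: (1 − 0.010) × (1 − 0.030) × (1 − 0.035) × (1 − 0.025).
= 0.990 × 0.970 × 0.965 × 0.975 = 0.903522.

0.904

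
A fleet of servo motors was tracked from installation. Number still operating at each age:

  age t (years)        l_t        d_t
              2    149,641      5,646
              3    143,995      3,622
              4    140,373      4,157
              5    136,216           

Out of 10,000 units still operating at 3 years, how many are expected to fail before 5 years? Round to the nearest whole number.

540

The relevant probability is 1 − 136,216/143,995 = 0.054023.
Expected number = 10,000 × 0.054023 = 540.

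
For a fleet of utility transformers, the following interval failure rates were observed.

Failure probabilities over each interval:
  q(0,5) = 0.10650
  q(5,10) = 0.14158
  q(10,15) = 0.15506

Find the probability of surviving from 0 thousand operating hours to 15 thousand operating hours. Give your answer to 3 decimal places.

Survival from 0 to 15 is the product of surviving each interval: (1 − 0.10650) × (1 − 0.14158) × (1 − 0.15506).
= 0.89350 × 0.85842 × 0.84494 = 0.648068.

0.648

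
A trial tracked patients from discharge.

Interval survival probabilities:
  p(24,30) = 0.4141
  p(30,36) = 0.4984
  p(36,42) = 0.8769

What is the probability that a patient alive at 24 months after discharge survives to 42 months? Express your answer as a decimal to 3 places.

P(survive 24→42) = 0.4141 × 0.4984 × 0.8769.
= 0.180981.

0.181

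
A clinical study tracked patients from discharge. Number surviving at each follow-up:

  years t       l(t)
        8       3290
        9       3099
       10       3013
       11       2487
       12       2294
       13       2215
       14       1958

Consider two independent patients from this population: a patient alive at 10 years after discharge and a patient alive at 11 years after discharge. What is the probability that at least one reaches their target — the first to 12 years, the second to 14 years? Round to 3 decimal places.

p₁ = l(12)/l(10) = 2294/3013 = 0.761367; p₂ = l(14)/l(11) = 1958/2487 = 0.787294.
P(at least one) = 1 − (1−p₁)(1−p₂) = 1 − 0.238633 × 0.212706 = 0.949241.

0.949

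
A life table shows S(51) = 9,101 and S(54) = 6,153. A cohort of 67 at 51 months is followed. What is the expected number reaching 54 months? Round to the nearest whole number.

45

The relevant probability is 6,153/9,101 = 0.676080.
Expected number = 67 × 0.676080 = 45.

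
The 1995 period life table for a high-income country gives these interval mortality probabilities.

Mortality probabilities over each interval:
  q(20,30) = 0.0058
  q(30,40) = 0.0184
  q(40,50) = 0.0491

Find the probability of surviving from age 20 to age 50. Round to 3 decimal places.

Survival from 20 to 50 is the product of surviving each interval: (1 − 0.0058) × (1 − 0.0184) × (1 − 0.0491).
= 0.9942 × 0.9816 × 0.9509 = 0.927990.

0.928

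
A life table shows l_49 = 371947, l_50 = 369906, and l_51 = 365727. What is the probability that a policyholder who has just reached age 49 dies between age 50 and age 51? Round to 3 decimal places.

0.011

This is the probability of reaching 50 but not 51, conditional on being alive at 49: (l_50 − l_51) / l_49.
= (369906 − 365727) / 371947 = 4179 / 371947 = 0.011235.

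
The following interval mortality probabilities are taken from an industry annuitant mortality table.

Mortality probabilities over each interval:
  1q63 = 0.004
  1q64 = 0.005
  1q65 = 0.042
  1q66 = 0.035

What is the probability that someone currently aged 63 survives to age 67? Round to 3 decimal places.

0.916

Chaining the interval survival probabilities: (1 − 0.004) × (1 − 0.005) × (1 − 0.042) × (1 − 0.035).
= 0.996 × 0.995 × 0.958 × 0.965 = 0.916168.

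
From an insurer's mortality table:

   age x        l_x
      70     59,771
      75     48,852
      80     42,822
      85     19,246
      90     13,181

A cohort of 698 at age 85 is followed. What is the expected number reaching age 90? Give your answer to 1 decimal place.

The relevant probability is 13,181/19,246 = 0.684870.
Expected number = 698 × 0.684870 = 478.0.

478.0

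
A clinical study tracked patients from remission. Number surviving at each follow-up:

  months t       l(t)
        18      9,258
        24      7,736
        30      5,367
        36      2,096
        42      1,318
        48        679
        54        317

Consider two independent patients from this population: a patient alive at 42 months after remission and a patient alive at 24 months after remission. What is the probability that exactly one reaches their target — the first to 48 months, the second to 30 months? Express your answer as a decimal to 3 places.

0.494

p₁ = l(48)/l(42) = 679/1,318 = 0.515175; p₂ = l(30)/l(24) = 5,367/7,736 = 0.693769.
P(exactly one) = p₁(1−p₂) + (1−p₁)p₂ = 0.157763 + 0.336357 = 0.494119.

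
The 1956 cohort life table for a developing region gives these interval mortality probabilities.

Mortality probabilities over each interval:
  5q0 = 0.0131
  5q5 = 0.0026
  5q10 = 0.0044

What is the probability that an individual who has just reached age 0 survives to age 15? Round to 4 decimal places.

0.9800

The overall survival probability is (1 − 0.0131) × (1 − 0.0026) × (1 − 0.0044).
= 0.9869 × 0.9974 × 0.9956 = 0.980003.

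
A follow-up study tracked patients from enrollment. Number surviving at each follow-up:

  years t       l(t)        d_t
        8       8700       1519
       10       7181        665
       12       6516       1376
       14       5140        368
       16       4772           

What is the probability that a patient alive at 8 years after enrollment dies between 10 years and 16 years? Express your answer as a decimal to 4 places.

This is the probability of reaching 10 but not 16, conditional on being alive at 8: (l(10) − l(16)) / l(8).
= (7181 − 4772) / 8700 = 2409 / 8700 = 0.276897.

0.2769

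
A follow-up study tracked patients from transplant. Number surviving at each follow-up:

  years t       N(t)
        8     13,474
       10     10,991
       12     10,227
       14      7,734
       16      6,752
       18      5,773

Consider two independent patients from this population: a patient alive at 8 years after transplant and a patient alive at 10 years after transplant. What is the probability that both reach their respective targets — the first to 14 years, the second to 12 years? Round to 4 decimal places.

0.5341

p₁ = N(14)/N(8) = 7,734/13,474 = 0.573994; p₂ = N(12)/N(10) = 10,227/10,991 = 0.930489.
P(both) = p₁ × p₂ = 0.573994 × 0.930489 = 0.534095.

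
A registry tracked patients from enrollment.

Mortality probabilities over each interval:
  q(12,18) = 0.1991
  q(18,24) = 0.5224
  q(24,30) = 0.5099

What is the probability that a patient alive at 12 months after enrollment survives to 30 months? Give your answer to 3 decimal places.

0.187

P(survive 12→30) = (1 − 0.1991) × (1 − 0.5224) × (1 − 0.5099).
= 0.8009 × 0.4776 × 0.4901 = 0.187468.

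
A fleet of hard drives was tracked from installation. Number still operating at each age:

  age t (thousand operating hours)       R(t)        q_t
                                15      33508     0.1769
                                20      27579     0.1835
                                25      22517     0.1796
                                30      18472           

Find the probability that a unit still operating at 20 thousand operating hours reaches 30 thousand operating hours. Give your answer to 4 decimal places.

The conditional survival probability is R(30)/R(20) = 18472/27579 = 0.669785.

0.6698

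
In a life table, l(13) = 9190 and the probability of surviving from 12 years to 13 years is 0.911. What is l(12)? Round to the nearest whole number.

10088

l(12) = l(13) / p = 9190 / 0.911 = 10088.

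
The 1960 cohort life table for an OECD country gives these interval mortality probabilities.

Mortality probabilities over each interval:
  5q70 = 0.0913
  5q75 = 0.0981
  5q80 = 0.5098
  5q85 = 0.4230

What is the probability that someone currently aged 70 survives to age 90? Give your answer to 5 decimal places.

0.23181

20p70 = (1 − 0.0913) × (1 − 0.0981) × (1 − 0.5098) × (1 − 0.4230).
= 0.9087 × 0.9019 × 0.4902 × 0.5770 = 0.231808.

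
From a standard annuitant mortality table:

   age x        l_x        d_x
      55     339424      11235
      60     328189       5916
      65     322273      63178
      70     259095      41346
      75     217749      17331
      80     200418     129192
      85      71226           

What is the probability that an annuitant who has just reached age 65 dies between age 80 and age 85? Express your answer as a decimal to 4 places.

This is the probability of reaching 80 but not 85, conditional on being alive at 65: (l_80 − l_85) / l_65.
= (200418 − 71226) / 322273 = 129192 / 322273 = 0.400878.

0.4009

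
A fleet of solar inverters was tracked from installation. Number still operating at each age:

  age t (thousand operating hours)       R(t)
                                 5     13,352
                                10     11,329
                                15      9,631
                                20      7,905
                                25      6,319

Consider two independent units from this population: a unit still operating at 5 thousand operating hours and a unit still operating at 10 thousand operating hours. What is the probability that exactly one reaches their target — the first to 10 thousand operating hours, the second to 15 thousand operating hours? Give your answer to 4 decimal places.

p₁ = R(10)/R(5) = 11,329/13,352 = 0.848487; p₂ = R(15)/R(10) = 9,631/11,329 = 0.850119.
P(exactly one) = p₁(1−p₂) + (1−p₁)p₂ = 0.127172 + 0.128804 = 0.255976.

0.2560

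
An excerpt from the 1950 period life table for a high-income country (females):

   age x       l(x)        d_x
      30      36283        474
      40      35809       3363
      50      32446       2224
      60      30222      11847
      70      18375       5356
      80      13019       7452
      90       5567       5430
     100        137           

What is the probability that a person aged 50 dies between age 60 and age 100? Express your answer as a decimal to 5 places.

This is the probability of reaching 60 but not 100, conditional on being alive at 50: (l(60) − l(100)) / l(50).
= (30222 − 137) / 32446 = 30085 / 32446 = 0.927233.

0.92723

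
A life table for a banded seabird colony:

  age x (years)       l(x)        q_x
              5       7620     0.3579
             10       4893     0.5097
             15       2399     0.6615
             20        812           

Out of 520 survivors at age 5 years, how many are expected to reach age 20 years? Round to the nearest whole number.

The relevant probability is 812/7620 = 0.106562.
Expected number = 520 × 0.106562 = 55.

55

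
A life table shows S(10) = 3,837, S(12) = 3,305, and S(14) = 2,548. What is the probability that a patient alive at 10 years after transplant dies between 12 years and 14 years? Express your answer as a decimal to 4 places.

0.1973

This is the probability of reaching 12 but not 14, conditional on being alive at 10: (S(12) − S(14)) / S(10).
= (3,305 − 2,548) / 3,837 = 757 / 3,837 = 0.197290.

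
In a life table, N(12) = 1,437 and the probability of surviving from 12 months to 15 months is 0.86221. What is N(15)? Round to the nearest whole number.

1239

N(15) = N(12) × p = 1,437 × 0.86221 = 1239.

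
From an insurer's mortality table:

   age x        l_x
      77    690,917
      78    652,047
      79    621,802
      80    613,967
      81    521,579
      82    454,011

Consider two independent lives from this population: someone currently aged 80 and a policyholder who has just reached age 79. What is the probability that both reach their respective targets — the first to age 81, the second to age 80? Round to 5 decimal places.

p₁ = l_81/l_80 = 521,579/613,967 = 0.849523; p₂ = l_80/l_79 = 613,967/621,802 = 0.987400.
P(both) = p₁ × p₂ = 0.849523 × 0.987400 = 0.838819.

0.83882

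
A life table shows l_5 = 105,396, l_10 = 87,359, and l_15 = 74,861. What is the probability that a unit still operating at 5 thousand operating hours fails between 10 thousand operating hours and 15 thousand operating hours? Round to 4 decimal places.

0.1186

This is the probability of reaching 10 but not 15, conditional on being operational at 5: (l_10 − l_15) / l_5.
= (87,359 − 74,861) / 105,396 = 12,498 / 105,396 = 0.118581.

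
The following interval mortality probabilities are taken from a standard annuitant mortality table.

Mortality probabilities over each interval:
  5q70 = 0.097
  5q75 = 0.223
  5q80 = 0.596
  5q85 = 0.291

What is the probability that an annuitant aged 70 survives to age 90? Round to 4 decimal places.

0.2010

Chaining the interval survival probabilities: (1 − 0.097) × (1 − 0.223) × (1 − 0.596) × (1 − 0.291).
= 0.903 × 0.777 × 0.404 × 0.709 = 0.200972.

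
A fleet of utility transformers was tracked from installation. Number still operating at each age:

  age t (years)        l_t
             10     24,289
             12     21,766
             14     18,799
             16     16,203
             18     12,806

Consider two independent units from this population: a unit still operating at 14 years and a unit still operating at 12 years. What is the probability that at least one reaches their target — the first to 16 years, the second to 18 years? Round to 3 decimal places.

p₁ = l_16/l_14 = 16,203/18,799 = 0.861908; p₂ = l_18/l_12 = 12,806/21,766 = 0.588349.
P(at least one) = 1 − (1−p₁)(1−p₂) = 1 − 0.138092 × 0.411651 = 0.943154.

0.943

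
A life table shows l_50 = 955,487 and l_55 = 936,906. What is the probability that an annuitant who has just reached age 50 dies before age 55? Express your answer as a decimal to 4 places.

0.0194

P(die before 55 | alive at 50) = 1 − l_55/l_50 = 1 − 936,906/955,487 = (18,581)/955,487 = 0.019447.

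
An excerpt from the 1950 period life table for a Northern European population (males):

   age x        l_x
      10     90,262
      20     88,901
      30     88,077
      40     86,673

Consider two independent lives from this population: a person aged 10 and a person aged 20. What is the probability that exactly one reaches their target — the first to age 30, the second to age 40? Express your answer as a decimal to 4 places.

0.0481

p₁ = l_30/l_10 = 88,077/90,262 = 0.975793; p₂ = l_40/l_20 = 86,673/88,901 = 0.974938.
P(exactly one) = p₁(1−p₂) + (1−p₁)p₂ = 0.024455 + 0.023600 = 0.048056.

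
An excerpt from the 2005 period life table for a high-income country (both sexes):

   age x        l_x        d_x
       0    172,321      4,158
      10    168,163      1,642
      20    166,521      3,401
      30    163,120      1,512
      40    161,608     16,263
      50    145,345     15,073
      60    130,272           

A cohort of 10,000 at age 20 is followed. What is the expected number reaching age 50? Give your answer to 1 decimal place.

8728.3

The relevant probability is 145,345/166,521 = 0.872833.
Expected number = 10,000 × 0.872833 = 8728.3.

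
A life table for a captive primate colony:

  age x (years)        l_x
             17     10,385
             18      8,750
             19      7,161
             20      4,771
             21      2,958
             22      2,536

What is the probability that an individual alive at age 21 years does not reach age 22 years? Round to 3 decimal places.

0.143

P(die before 22 | alive at 21) = 1 − l_22/l_21 = 1 − 2,536/2,958 = (422)/2,958 = 0.142664.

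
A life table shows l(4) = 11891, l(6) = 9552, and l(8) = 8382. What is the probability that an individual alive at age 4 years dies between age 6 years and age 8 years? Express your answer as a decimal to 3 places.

This is the probability of reaching 6 but not 8, conditional on being alive at 4: (l(6) − l(8)) / l(4).
= (9552 − 8382) / 11891 = 1170 / 11891 = 0.098394.

0.098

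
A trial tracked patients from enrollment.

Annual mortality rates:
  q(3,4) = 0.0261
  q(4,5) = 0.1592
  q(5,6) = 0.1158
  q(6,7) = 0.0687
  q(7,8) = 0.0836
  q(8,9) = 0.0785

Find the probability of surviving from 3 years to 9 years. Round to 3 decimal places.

0.569

P(survive 3→9) = (1 − 0.0261) × (1 − 0.1592) × (1 − 0.1158) × (1 − 0.0687) × (1 − 0.0836) × (1 − 0.0785).
= 0.9739 × 0.8408 × 0.8842 × 0.9313 × 0.9164 × 0.9215 = 0.569413.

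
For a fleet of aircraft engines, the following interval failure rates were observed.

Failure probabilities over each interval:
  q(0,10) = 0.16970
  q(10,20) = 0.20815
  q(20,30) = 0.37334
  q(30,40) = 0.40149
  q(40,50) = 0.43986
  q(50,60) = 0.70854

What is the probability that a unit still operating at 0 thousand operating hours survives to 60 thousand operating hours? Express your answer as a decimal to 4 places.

P(survive 0→60) = (1 − 0.16970) × (1 − 0.20815) × (1 − 0.37334) × (1 − 0.40149) × (1 − 0.43986) × (1 − 0.70854).
= 0.83030 × 0.79185 × 0.62666 × 0.59851 × 0.56014 × 0.29146 = 0.040258.

0.0403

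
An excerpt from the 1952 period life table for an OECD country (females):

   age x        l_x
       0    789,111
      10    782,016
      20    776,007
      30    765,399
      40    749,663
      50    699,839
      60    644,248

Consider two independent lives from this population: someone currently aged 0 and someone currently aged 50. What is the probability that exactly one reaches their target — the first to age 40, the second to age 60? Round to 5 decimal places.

0.12148

p₁ = l_40/l_0 = 749,663/789,111 = 0.950010; p₂ = l_60/l_50 = 644,248/699,839 = 0.920566.
P(exactly one) = p₁(1−p₂) + (1−p₁)p₂ = 0.075463 + 0.046019 = 0.121482.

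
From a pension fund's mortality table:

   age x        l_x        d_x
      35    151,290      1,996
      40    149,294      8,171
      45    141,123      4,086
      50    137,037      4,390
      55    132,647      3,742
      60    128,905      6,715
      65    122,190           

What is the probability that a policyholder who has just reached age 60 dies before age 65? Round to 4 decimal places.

P(die before 65 | alive at 60) = 1 − l_65/l_60 = 1 − 122,190/128,905 = (6,715)/128,905 = 0.052093.

0.0521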